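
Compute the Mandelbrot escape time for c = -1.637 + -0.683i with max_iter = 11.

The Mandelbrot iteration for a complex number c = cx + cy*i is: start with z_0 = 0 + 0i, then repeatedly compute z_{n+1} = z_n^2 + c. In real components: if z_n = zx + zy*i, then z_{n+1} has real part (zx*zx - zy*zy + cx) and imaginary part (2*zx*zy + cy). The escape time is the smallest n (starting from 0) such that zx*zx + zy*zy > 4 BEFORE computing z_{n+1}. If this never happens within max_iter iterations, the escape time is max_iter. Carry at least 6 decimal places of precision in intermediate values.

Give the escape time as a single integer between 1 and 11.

z_0 = 0 + 0i, c = -1.6370 + -0.6830i
Iter 1: z = -1.6370 + -0.6830i, |z|^2 = 3.1463
Iter 2: z = 0.5763 + 1.5531i, |z|^2 = 2.7443
Iter 3: z = -3.7172 + 1.1071i, |z|^2 = 15.0429
Escaped at iteration 3

Answer: 3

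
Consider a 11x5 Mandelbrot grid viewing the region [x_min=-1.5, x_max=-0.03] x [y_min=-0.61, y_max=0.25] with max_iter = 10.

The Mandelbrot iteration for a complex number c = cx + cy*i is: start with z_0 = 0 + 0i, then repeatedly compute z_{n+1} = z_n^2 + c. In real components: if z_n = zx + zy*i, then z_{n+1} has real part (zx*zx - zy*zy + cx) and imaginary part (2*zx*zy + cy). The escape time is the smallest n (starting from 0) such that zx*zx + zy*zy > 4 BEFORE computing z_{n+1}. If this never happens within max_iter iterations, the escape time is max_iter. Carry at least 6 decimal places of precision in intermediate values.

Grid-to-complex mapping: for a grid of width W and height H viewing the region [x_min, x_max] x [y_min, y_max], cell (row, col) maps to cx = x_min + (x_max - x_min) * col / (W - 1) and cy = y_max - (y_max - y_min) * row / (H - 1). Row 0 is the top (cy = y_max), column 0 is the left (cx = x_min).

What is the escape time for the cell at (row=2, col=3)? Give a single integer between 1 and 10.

z_0 = 0 + 0i, c = -1.0590 + -0.1800i
Iter 1: z = -1.0590 + -0.1800i, |z|^2 = 1.1539
Iter 2: z = 0.0301 + 0.2012i, |z|^2 = 0.0414
Iter 3: z = -1.0986 + -0.1679i, |z|^2 = 1.2351
Iter 4: z = 0.1197 + 0.1889i, |z|^2 = 0.0500
Iter 5: z = -1.0803 + -0.1348i, |z|^2 = 1.1853
Iter 6: z = 0.0900 + 0.1112i, |z|^2 = 0.0205
Iter 7: z = -1.0633 + -0.1600i, |z|^2 = 1.1561
Iter 8: z = 0.0459 + 0.1602i, |z|^2 = 0.0278
Iter 9: z = -1.0826 + -0.1653i, |z|^2 = 1.1992

Answer: 10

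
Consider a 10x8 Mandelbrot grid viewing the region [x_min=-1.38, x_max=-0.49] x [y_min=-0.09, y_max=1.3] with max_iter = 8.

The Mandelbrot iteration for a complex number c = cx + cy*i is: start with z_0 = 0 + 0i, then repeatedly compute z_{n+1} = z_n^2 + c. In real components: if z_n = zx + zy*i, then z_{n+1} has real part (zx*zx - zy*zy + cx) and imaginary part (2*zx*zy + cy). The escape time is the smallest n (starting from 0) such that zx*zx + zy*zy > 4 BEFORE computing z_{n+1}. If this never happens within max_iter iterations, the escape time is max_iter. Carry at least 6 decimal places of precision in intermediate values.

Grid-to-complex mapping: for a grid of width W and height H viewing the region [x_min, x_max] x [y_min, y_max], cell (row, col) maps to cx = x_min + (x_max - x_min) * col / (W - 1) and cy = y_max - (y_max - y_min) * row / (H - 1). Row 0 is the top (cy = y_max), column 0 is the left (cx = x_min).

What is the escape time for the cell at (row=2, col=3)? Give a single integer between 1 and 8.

z_0 = 0 + 0i, c = -1.0833 + 0.9029i
Iter 1: z = -1.0833 + 0.9029i, |z|^2 = 1.9888
Iter 2: z = -0.7249 + -1.0533i, |z|^2 = 1.6350
Iter 3: z = -1.6674 + 2.4299i, |z|^2 = 8.6848
Escaped at iteration 3

Answer: 3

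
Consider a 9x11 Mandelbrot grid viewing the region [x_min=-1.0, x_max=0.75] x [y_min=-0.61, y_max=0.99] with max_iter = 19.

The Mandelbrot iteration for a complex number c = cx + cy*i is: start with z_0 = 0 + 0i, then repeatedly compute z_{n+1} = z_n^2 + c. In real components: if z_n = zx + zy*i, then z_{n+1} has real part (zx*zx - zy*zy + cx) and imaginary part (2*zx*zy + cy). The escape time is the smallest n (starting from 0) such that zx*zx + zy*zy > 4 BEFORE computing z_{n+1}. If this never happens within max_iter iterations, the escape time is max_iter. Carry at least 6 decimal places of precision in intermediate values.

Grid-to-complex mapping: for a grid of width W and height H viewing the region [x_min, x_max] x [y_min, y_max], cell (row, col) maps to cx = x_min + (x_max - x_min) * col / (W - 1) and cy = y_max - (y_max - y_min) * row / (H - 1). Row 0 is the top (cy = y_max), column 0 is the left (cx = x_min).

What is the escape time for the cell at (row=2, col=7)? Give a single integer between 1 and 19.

Answer: 3

Derivation:
z_0 = 0 + 0i, c = 0.5312 + 0.6700i
Iter 1: z = 0.5312 + 0.6700i, |z|^2 = 0.7311
Iter 2: z = 0.3646 + 1.3819i, |z|^2 = 2.0425
Iter 3: z = -1.2454 + 1.6776i, |z|^2 = 4.3654
Escaped at iteration 3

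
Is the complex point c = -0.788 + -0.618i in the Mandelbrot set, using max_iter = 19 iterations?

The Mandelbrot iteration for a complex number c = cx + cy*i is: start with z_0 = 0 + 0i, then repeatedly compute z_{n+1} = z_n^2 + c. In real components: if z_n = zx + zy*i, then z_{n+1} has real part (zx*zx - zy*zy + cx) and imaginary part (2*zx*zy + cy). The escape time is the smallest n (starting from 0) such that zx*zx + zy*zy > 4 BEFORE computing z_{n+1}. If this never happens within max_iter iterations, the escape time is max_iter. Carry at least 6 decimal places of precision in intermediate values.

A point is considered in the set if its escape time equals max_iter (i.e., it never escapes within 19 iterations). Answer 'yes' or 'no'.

z_0 = 0 + 0i, c = -0.7880 + -0.6180i
Iter 1: z = -0.7880 + -0.6180i, |z|^2 = 1.0029
Iter 2: z = -0.5490 + 0.3560i, |z|^2 = 0.4281
Iter 3: z = -0.6133 + -1.0088i, |z|^2 = 1.3939
Iter 4: z = -1.4296 + 0.6195i, |z|^2 = 2.4275
Iter 5: z = 0.8719 + -2.3893i, |z|^2 = 6.4688
Escaped at iteration 5

Answer: no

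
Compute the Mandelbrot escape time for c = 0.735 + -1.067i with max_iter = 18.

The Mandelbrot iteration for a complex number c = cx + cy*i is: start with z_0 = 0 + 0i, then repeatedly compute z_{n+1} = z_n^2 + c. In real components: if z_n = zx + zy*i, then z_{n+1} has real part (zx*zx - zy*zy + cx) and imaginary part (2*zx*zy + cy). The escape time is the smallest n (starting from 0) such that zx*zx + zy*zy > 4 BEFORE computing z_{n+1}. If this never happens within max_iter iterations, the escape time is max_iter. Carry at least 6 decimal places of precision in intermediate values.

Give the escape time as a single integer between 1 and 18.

Answer: 2

Derivation:
z_0 = 0 + 0i, c = 0.7350 + -1.0670i
Iter 1: z = 0.7350 + -1.0670i, |z|^2 = 1.6787
Iter 2: z = 0.1367 + -2.6355i, |z|^2 = 6.9645
Escaped at iteration 2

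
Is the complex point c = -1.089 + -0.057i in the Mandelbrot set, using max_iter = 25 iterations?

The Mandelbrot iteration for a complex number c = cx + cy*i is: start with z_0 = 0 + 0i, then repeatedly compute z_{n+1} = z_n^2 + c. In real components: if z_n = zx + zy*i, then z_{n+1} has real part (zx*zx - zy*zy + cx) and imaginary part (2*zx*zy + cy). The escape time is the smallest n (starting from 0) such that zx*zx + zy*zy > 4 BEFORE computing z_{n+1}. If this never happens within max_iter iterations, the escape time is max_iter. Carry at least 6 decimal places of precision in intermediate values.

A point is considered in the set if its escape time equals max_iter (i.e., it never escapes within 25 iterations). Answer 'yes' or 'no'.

Answer: yes

Derivation:
z_0 = 0 + 0i, c = -1.0890 + -0.0570i
Iter 1: z = -1.0890 + -0.0570i, |z|^2 = 1.1892
Iter 2: z = 0.0937 + 0.0671i, |z|^2 = 0.0133
Iter 3: z = -1.0847 + -0.0444i, |z|^2 = 1.1786
Iter 4: z = 0.0857 + 0.0394i, |z|^2 = 0.0089
Iter 5: z = -1.0832 + -0.0503i, |z|^2 = 1.1759
Iter 6: z = 0.0818 + 0.0519i, |z|^2 = 0.0094
Iter 7: z = -1.0850 + -0.0485i, |z|^2 = 1.1796
Iter 8: z = 0.0859 + 0.0483i, |z|^2 = 0.0097
Iter 9: z = -1.0840 + -0.0487i, |z|^2 = 1.1773
Iter 10: z = 0.0836 + 0.0486i, |z|^2 = 0.0093
Iter 11: z = -1.0844 + -0.0489i, |z|^2 = 1.1783
Iter 12: z = 0.0845 + 0.0490i, |z|^2 = 0.0095
Iter 13: z = -1.0843 + -0.0487i, |z|^2 = 1.1780
Iter 14: z = 0.0843 + 0.0487i, |z|^2 = 0.0095
Iter 15: z = -1.0843 + -0.0488i, |z|^2 = 1.1780
Iter 16: z = 0.0843 + 0.0488i, |z|^2 = 0.0095
Iter 17: z = -1.0843 + -0.0488i, |z|^2 = 1.1781
Iter 18: z = 0.0843 + 0.0488i, |z|^2 = 0.0095
Iter 19: z = -1.0843 + -0.0488i, |z|^2 = 1.1780
Iter 20: z = 0.0843 + 0.0488i, |z|^2 = 0.0095
Iter 21: z = -1.0843 + -0.0488i, |z|^2 = 1.1780
Iter 22: z = 0.0843 + 0.0488i, |z|^2 = 0.0095
Iter 23: z = -1.0843 + -0.0488i, |z|^2 = 1.1780
Iter 24: z = 0.0843 + 0.0488i, |z|^2 = 0.0095
Did not escape in 25 iterations → in set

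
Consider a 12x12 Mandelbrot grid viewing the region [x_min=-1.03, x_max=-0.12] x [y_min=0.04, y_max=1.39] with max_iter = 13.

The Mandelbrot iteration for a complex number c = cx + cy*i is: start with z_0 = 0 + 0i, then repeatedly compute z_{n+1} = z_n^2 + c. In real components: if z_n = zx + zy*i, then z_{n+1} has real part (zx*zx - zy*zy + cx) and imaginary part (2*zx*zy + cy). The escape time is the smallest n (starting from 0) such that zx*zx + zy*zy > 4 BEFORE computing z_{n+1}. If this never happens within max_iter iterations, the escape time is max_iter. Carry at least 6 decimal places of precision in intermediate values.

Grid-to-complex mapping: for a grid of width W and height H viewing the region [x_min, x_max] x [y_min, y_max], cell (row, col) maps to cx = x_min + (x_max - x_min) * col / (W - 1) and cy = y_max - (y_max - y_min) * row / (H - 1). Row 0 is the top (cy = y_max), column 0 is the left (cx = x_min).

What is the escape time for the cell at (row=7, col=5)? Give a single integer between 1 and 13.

Answer: 10

Derivation:
z_0 = 0 + 0i, c = -0.6164 + 0.5309i
Iter 1: z = -0.6164 + 0.5309i, |z|^2 = 0.6618
Iter 2: z = -0.5183 + -0.1236i, |z|^2 = 0.2839
Iter 3: z = -0.3630 + 0.6590i, |z|^2 = 0.5660
Iter 4: z = -0.9189 + 0.0525i, |z|^2 = 0.8471
Iter 5: z = 0.2252 + 0.4344i, |z|^2 = 0.2394
Iter 6: z = -0.7543 + 0.7266i, |z|^2 = 1.0969
Iter 7: z = -0.5753 + -0.5653i, |z|^2 = 0.6505
Iter 8: z = -0.6049 + 1.1813i, |z|^2 = 1.7614
Iter 9: z = -1.6459 + -0.8983i, |z|^2 = 3.5158
Iter 10: z = 1.2856 + 3.4879i, |z|^2 = 13.8178
Escaped at iteration 10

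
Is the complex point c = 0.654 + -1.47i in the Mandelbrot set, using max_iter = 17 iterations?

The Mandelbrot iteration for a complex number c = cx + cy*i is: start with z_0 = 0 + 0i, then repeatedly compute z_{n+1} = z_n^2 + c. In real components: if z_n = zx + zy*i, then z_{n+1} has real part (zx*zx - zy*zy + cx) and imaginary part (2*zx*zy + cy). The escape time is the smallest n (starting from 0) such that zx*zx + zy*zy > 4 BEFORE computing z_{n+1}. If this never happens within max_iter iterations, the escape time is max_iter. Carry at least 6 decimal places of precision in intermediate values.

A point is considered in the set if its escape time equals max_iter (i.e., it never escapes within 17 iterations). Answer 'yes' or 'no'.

Answer: no

Derivation:
z_0 = 0 + 0i, c = 0.6540 + -1.4700i
Iter 1: z = 0.6540 + -1.4700i, |z|^2 = 2.5886
Iter 2: z = -1.0792 + -3.3928i, |z|^2 = 12.6755
Escaped at iteration 2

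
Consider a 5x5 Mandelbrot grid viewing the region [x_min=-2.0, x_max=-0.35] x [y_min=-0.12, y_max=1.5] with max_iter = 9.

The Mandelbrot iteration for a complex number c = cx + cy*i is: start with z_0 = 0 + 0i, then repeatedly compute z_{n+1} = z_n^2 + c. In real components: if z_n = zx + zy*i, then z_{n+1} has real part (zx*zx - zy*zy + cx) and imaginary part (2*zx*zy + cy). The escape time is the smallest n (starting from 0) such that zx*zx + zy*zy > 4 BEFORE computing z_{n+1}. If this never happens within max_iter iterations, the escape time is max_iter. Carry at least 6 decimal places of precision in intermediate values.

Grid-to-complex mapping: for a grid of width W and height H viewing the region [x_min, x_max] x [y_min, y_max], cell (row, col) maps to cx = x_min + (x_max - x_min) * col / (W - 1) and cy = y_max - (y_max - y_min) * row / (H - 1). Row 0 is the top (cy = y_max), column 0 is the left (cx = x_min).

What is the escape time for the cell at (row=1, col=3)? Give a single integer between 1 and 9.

Answer: 3

Derivation:
z_0 = 0 + 0i, c = -0.7625 + 1.0950i
Iter 1: z = -0.7625 + 1.0950i, |z|^2 = 1.7804
Iter 2: z = -1.3801 + -0.5749i, |z|^2 = 2.2352
Iter 3: z = 0.8117 + 2.6818i, |z|^2 = 7.8509
Escaped at iteration 3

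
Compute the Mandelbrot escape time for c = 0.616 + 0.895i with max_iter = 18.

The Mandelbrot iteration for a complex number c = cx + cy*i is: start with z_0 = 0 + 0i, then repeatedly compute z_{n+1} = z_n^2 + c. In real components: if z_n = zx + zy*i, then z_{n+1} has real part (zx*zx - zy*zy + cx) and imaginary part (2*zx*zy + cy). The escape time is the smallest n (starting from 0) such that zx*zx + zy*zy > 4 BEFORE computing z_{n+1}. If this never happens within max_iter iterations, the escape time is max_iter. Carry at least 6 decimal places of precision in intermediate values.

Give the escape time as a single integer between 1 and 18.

Answer: 2

Derivation:
z_0 = 0 + 0i, c = 0.6160 + 0.8950i
Iter 1: z = 0.6160 + 0.8950i, |z|^2 = 1.1805
Iter 2: z = 0.1944 + 1.9976i, |z|^2 = 4.0284
Escaped at iteration 2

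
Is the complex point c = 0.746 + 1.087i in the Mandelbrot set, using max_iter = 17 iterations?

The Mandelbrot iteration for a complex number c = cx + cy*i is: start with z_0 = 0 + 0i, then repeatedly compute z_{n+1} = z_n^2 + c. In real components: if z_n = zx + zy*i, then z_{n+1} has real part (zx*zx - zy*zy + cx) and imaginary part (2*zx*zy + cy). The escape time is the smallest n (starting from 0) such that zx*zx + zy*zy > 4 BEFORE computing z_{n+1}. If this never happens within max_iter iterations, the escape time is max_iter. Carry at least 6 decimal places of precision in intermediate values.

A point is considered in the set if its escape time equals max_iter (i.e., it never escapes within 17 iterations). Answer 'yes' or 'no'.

Answer: no

Derivation:
z_0 = 0 + 0i, c = 0.7460 + 1.0870i
Iter 1: z = 0.7460 + 1.0870i, |z|^2 = 1.7381
Iter 2: z = 0.1209 + 2.7088i, |z|^2 = 7.3522
Escaped at iteration 2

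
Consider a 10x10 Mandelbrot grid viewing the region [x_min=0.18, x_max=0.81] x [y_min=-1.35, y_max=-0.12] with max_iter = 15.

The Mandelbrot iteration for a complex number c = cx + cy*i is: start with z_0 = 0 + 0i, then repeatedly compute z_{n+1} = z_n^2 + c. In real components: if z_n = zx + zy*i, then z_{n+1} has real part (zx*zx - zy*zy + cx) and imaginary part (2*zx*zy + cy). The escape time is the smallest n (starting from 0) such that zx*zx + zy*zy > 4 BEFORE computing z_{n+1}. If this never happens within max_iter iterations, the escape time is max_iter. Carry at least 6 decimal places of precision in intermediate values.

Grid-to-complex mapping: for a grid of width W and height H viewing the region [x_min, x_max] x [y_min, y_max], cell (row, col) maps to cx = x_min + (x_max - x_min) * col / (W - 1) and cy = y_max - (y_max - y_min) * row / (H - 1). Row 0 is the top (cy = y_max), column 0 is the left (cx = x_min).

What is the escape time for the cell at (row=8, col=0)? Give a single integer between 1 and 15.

z_0 = 0 + 0i, c = 0.1800 + -1.2133i
Iter 1: z = 0.1800 + -1.2133i, |z|^2 = 1.5046
Iter 2: z = -1.2598 + -1.6501i, |z|^2 = 4.3100
Escaped at iteration 2

Answer: 2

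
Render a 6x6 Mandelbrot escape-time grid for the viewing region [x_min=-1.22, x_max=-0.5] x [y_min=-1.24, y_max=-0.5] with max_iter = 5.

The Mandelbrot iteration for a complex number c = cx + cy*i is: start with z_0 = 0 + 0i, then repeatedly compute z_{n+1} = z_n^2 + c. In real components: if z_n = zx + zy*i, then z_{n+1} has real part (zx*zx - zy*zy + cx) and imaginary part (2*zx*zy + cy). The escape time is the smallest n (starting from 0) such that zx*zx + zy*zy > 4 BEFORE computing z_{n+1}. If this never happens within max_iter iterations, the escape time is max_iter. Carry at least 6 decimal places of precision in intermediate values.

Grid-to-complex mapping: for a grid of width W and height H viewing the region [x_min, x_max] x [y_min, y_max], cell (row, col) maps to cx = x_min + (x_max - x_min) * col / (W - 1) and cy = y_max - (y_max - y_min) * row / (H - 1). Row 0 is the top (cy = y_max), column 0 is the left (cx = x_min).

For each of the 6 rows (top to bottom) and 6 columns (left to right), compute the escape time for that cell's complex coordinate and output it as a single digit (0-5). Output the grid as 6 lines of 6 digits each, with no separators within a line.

Answer: 555555
344555
334445
333344
333334
223333

Derivation:
(row=0, col=0): c = -1.2200 + -0.5000i → escape time 5
(row=0, col=1): c = -1.0760 + -0.5000i → escape time 5
(row=0, col=2): c = -0.9320 + -0.5000i → escape time 5
(row=0, col=3): c = -0.7880 + -0.5000i → escape time 5
(row=0, col=4): c = -0.6440 + -0.5000i → escape time 5
(row=0, col=5): c = -0.5000 + -0.5000i → escape time 5
(row=1, col=0): c = -1.2200 + -0.6480i → escape time 3
(row=1, col=1): c = -1.0760 + -0.6480i → escape time 4
(row=1, col=2): c = -0.9320 + -0.6480i → escape time 4
(row=1, col=3): c = -0.7880 + -0.6480i → escape time 5
(row=1, col=4): c = -0.6440 + -0.6480i → escape time 5
(row=1, col=5): c = -0.5000 + -0.6480i → escape time 5
(row=2, col=0): c = -1.2200 + -0.7960i → escape time 3
(row=2, col=1): c = -1.0760 + -0.7960i → escape time 3
(row=2, col=2): c = -0.9320 + -0.7960i → escape time 4
(row=2, col=3): c = -0.7880 + -0.7960i → escape time 4
(row=2, col=4): c = -0.6440 + -0.7960i → escape time 4
(row=2, col=5): c = -0.5000 + -0.7960i → escape time 5
(row=3, col=0): c = -1.2200 + -0.9440i → escape time 3
(row=3, col=1): c = -1.0760 + -0.9440i → escape time 3
(row=3, col=2): c = -0.9320 + -0.9440i → escape time 3
(row=3, col=3): c = -0.7880 + -0.9440i → escape time 3
(row=3, col=4): c = -0.6440 + -0.9440i → escape time 4
(row=3, col=5): c = -0.5000 + -0.9440i → escape time 4
(row=4, col=0): c = -1.2200 + -1.0920i → escape time 3
(row=4, col=1): c = -1.0760 + -1.0920i → escape time 3
(row=4, col=2): c = -0.9320 + -1.0920i → escape time 3
(row=4, col=3): c = -0.7880 + -1.0920i → escape time 3
(row=4, col=4): c = -0.6440 + -1.0920i → escape time 3
(row=4, col=5): c = -0.5000 + -1.0920i → escape time 4
(row=5, col=0): c = -1.2200 + -1.2400i → escape time 2
(row=5, col=1): c = -1.0760 + -1.2400i → escape time 2
(row=5, col=2): c = -0.9320 + -1.2400i → escape time 3
(row=5, col=3): c = -0.7880 + -1.2400i → escape time 3
(row=5, col=4): c = -0.6440 + -1.2400i → escape time 3
(row=5, col=5): c = -0.5000 + -1.2400i → escape time 3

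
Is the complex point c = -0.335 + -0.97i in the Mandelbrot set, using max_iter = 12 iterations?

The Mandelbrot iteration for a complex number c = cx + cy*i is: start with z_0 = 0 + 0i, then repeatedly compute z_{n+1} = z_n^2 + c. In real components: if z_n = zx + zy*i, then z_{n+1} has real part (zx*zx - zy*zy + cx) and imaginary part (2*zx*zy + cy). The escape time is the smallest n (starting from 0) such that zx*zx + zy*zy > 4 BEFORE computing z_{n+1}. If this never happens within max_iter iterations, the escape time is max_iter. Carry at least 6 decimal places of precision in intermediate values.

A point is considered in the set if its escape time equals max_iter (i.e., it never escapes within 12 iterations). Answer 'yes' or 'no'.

Answer: no

Derivation:
z_0 = 0 + 0i, c = -0.3350 + -0.9700i
Iter 1: z = -0.3350 + -0.9700i, |z|^2 = 1.0531
Iter 2: z = -1.1637 + -0.3201i, |z|^2 = 1.4566
Iter 3: z = 0.9167 + -0.2250i, |z|^2 = 0.8909
Iter 4: z = 0.4547 + -1.3825i, |z|^2 = 2.1181
Iter 5: z = -2.0397 + -2.2272i, |z|^2 = 9.1206
Escaped at iteration 5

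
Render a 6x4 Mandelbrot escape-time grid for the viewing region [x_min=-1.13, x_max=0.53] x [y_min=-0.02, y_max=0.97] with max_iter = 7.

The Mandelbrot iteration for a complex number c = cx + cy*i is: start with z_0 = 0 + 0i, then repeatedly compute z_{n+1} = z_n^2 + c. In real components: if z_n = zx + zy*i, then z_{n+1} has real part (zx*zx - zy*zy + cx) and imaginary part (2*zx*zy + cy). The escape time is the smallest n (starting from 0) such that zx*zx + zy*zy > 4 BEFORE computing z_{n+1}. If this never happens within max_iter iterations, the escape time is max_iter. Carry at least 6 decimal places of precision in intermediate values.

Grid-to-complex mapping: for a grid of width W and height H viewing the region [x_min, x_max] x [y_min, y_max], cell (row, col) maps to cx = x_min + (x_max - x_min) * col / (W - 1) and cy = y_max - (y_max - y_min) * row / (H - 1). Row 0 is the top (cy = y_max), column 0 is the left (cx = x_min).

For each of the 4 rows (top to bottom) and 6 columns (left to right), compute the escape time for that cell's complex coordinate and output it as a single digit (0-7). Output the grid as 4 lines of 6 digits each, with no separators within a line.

Answer: 334742
357774
777775
777775

Derivation:
(row=0, col=0): c = -1.1300 + 0.9700i → escape time 3
(row=0, col=1): c = -0.7980 + 0.9700i → escape time 3
(row=0, col=2): c = -0.4660 + 0.9700i → escape time 4
(row=0, col=3): c = -0.1340 + 0.9700i → escape time 7
(row=0, col=4): c = 0.1980 + 0.9700i → escape time 4
(row=0, col=5): c = 0.5300 + 0.9700i → escape time 2
(row=1, col=0): c = -1.1300 + 0.6400i → escape time 3
(row=1, col=1): c = -0.7980 + 0.6400i → escape time 5
(row=1, col=2): c = -0.4660 + 0.6400i → escape time 7
(row=1, col=3): c = -0.1340 + 0.6400i → escape time 7
(row=1, col=4): c = 0.1980 + 0.6400i → escape time 7
(row=1, col=5): c = 0.5300 + 0.6400i → escape time 4
(row=2, col=0): c = -1.1300 + 0.3100i → escape time 7
(row=2, col=1): c = -0.7980 + 0.3100i → escape time 7
(row=2, col=2): c = -0.4660 + 0.3100i → escape time 7
(row=2, col=3): c = -0.1340 + 0.3100i → escape time 7
(row=2, col=4): c = 0.1980 + 0.3100i → escape time 7
(row=2, col=5): c = 0.5300 + 0.3100i → escape time 5
(row=3, col=0): c = -1.1300 + -0.0200i → escape time 7
(row=3, col=1): c = -0.7980 + -0.0200i → escape time 7
(row=3, col=2): c = -0.4660 + -0.0200i → escape time 7
(row=3, col=3): c = -0.1340 + -0.0200i → escape time 7
(row=3, col=4): c = 0.1980 + -0.0200i → escape time 7
(row=3, col=5): c = 0.5300 + -0.0200i → escape time 5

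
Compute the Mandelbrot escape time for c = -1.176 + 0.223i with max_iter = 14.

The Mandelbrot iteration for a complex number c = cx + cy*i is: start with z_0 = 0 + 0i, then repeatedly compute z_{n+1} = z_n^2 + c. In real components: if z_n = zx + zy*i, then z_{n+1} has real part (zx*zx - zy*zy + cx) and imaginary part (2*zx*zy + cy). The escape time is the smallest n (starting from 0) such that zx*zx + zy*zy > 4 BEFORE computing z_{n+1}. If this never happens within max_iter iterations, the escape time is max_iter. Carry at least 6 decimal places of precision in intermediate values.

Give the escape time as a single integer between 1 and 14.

z_0 = 0 + 0i, c = -1.1760 + 0.2230i
Iter 1: z = -1.1760 + 0.2230i, |z|^2 = 1.4327
Iter 2: z = 0.1572 + -0.3015i, |z|^2 = 0.1156
Iter 3: z = -1.2422 + 0.1282i, |z|^2 = 1.5594
Iter 4: z = 0.3506 + -0.0954i, |z|^2 = 0.1320
Iter 5: z = -1.0622 + 0.1561i, |z|^2 = 1.1527
Iter 6: z = -0.0721 + -0.1086i, |z|^2 = 0.0170
Iter 7: z = -1.1826 + 0.2386i, |z|^2 = 1.4555
Iter 8: z = 0.1656 + -0.3415i, |z|^2 = 0.1440
Iter 9: z = -1.2652 + 0.1099i, |z|^2 = 1.6127
Iter 10: z = 0.4126 + -0.0551i, |z|^2 = 0.1733
Iter 11: z = -1.0088 + 0.1775i, |z|^2 = 1.0492
Iter 12: z = -0.1898 + -0.1351i, |z|^2 = 0.0543
Iter 13: z = -1.1582 + 0.2743i, |z|^2 = 1.4168

Answer: 14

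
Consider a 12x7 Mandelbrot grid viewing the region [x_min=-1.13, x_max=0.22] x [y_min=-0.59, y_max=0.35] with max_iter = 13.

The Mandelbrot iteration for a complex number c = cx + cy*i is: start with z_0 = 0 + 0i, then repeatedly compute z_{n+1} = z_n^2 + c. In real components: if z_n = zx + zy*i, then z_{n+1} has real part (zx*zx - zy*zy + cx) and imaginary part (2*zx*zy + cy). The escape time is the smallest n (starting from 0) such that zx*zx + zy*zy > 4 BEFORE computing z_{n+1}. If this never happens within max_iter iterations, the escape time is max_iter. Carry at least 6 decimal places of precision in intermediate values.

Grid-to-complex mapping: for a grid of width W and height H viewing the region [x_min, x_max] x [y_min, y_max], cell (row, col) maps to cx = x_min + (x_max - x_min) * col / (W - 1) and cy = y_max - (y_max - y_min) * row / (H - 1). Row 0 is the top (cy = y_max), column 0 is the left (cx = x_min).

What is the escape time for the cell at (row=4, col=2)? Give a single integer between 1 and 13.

z_0 = 0 + 0i, c = -0.8845 + -0.2767i
Iter 1: z = -0.8845 + -0.2767i, |z|^2 = 0.8590
Iter 2: z = -0.1787 + 0.2128i, |z|^2 = 0.0772
Iter 3: z = -0.8979 + -0.3527i, |z|^2 = 0.9306
Iter 4: z = -0.2027 + 0.3567i, |z|^2 = 0.1683
Iter 5: z = -0.9707 + -0.4213i, |z|^2 = 1.1197
Iter 6: z = -0.1198 + 0.5412i, |z|^2 = 0.3073
Iter 7: z = -1.1631 + -0.4063i, |z|^2 = 1.5180
Iter 8: z = 0.3032 + 0.6686i, |z|^2 = 0.5389
Iter 9: z = -1.2396 + 0.1288i, |z|^2 = 1.5531
Iter 10: z = 0.6354 + -0.5959i, |z|^2 = 0.7589
Iter 11: z = -0.8359 + -1.0340i, |z|^2 = 1.7677
Iter 12: z = -1.2550 + 1.4518i, |z|^2 = 3.6828

Answer: 13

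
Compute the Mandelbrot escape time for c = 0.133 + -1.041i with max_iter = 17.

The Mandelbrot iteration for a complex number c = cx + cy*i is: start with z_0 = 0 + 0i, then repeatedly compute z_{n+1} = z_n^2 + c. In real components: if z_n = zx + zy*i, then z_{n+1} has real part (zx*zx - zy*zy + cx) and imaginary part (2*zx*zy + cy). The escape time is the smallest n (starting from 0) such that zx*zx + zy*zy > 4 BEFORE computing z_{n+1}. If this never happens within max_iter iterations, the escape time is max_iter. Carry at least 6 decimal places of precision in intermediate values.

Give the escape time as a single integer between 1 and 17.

Answer: 4

Derivation:
z_0 = 0 + 0i, c = 0.1330 + -1.0410i
Iter 1: z = 0.1330 + -1.0410i, |z|^2 = 1.1014
Iter 2: z = -0.9330 + -1.3179i, |z|^2 = 2.6074
Iter 3: z = -0.7334 + 1.4182i, |z|^2 = 2.5491
Iter 4: z = -1.3404 + -3.1212i, |z|^2 = 11.5386
Escaped at iteration 4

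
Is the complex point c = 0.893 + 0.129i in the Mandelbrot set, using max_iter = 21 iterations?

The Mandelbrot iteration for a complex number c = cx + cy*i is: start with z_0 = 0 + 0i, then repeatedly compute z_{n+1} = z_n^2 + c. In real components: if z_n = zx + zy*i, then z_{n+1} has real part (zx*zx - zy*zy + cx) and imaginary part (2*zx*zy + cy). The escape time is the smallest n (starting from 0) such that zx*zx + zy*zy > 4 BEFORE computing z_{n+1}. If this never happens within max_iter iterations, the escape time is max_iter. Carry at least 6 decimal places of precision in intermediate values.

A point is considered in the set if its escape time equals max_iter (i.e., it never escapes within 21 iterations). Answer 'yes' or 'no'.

z_0 = 0 + 0i, c = 0.8930 + 0.1290i
Iter 1: z = 0.8930 + 0.1290i, |z|^2 = 0.8141
Iter 2: z = 1.6738 + 0.3594i, |z|^2 = 2.9308
Iter 3: z = 3.5655 + 1.3321i, |z|^2 = 14.4871
Escaped at iteration 3

Answer: no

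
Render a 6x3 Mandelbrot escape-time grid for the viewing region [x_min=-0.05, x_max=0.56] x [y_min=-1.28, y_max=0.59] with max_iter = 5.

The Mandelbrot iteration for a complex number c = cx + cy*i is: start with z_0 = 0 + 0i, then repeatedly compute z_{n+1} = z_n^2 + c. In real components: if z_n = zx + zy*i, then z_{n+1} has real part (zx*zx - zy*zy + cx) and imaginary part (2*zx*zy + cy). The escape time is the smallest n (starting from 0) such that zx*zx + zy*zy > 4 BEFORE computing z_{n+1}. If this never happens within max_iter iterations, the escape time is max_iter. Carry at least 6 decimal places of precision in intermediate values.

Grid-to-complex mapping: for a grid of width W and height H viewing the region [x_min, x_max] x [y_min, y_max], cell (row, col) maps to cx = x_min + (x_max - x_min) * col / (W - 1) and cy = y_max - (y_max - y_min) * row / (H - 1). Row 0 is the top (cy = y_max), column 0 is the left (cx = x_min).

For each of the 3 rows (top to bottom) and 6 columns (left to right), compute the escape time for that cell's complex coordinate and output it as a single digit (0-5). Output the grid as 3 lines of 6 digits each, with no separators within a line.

Answer: 555553
555554
222222

Derivation:
(row=0, col=0): c = -0.0500 + 0.5900i → escape time 5
(row=0, col=1): c = 0.0720 + 0.5900i → escape time 5
(row=0, col=2): c = 0.1940 + 0.5900i → escape time 5
(row=0, col=3): c = 0.3160 + 0.5900i → escape time 5
(row=0, col=4): c = 0.4380 + 0.5900i → escape time 5
(row=0, col=5): c = 0.5600 + 0.5900i → escape time 3
(row=1, col=0): c = -0.0500 + -0.3450i → escape time 5
(row=1, col=1): c = 0.0720 + -0.3450i → escape time 5
(row=1, col=2): c = 0.1940 + -0.3450i → escape time 5
(row=1, col=3): c = 0.3160 + -0.3450i → escape time 5
(row=1, col=4): c = 0.4380 + -0.3450i → escape time 5
(row=1, col=5): c = 0.5600 + -0.3450i → escape time 4
(row=2, col=0): c = -0.0500 + -1.2800i → escape time 2
(row=2, col=1): c = 0.0720 + -1.2800i → escape time 2
(row=2, col=2): c = 0.1940 + -1.2800i → escape time 2
(row=2, col=3): c = 0.3160 + -1.2800i → escape time 2
(row=2, col=4): c = 0.4380 + -1.2800i → escape time 2
(row=2, col=5): c = 0.5600 + -1.2800i → escape time 2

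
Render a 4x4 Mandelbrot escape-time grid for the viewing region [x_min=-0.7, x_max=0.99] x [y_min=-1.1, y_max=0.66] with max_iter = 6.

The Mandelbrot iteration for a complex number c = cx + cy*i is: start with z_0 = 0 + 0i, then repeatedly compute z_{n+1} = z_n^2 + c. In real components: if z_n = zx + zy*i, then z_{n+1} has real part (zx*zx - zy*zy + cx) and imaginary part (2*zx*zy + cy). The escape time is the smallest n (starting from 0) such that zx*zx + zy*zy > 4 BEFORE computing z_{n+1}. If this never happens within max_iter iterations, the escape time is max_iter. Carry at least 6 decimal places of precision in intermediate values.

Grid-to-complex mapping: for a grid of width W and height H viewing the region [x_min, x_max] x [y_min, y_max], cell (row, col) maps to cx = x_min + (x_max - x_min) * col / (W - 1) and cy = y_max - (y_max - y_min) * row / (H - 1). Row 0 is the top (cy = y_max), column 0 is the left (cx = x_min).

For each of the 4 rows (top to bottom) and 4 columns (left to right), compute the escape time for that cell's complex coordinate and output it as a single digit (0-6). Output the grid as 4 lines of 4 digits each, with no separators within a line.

(row=0, col=0): c = -0.7000 + 0.6600i → escape time 6
(row=0, col=1): c = -0.1367 + 0.6600i → escape time 6
(row=0, col=2): c = 0.4267 + 0.6600i → escape time 5
(row=0, col=3): c = 0.9900 + 0.6600i → escape time 2
(row=1, col=0): c = -0.7000 + 0.0733i → escape time 6
(row=1, col=1): c = -0.1367 + 0.0733i → escape time 6
(row=1, col=2): c = 0.4267 + 0.0733i → escape time 6
(row=1, col=3): c = 0.9900 + 0.0733i → escape time 3
(row=2, col=0): c = -0.7000 + -0.5133i → escape time 6
(row=2, col=1): c = -0.1367 + -0.5133i → escape time 6
(row=2, col=2): c = 0.4267 + -0.5133i → escape time 6
(row=2, col=3): c = 0.9900 + -0.5133i → escape time 2
(row=3, col=0): c = -0.7000 + -1.1000i → escape time 3
(row=3, col=1): c = -0.1367 + -1.1000i → escape time 6
(row=3, col=2): c = 0.4267 + -1.1000i → escape time 2
(row=3, col=3): c = 0.9900 + -1.1000i → escape time 2

Answer: 6652
6663
6662
3622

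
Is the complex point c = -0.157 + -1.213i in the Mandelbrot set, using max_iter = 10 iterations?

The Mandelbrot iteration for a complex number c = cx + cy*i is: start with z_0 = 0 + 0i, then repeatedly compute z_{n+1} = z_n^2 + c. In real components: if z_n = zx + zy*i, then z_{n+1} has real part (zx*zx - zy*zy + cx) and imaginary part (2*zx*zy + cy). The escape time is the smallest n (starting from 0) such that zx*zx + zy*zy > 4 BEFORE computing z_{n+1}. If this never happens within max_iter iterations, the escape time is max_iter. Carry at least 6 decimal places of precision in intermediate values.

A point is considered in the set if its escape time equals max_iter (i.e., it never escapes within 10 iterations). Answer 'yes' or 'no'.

Answer: no

Derivation:
z_0 = 0 + 0i, c = -0.1570 + -1.2130i
Iter 1: z = -0.1570 + -1.2130i, |z|^2 = 1.4960
Iter 2: z = -1.6037 + -0.8321i, |z|^2 = 3.2643
Iter 3: z = 1.7225 + 1.4560i, |z|^2 = 5.0868
Escaped at iteration 3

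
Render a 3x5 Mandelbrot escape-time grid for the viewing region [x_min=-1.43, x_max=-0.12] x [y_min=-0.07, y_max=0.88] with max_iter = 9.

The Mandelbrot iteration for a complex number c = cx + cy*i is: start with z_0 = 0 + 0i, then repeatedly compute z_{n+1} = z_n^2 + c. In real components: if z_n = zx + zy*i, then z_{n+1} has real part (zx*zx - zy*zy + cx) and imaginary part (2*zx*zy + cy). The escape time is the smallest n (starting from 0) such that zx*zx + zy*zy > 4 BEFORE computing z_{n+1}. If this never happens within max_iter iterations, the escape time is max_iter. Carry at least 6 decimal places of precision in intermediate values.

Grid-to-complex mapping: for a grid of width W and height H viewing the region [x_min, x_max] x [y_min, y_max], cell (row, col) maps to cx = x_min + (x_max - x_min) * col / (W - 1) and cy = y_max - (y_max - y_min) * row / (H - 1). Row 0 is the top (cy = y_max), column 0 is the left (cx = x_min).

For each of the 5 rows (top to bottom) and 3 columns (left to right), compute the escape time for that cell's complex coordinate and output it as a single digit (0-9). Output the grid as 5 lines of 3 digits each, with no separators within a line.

(row=0, col=0): c = -1.4300 + 0.8800i → escape time 3
(row=0, col=1): c = -0.7750 + 0.8800i → escape time 4
(row=0, col=2): c = -0.1200 + 0.8800i → escape time 9
(row=1, col=0): c = -1.4300 + 0.6425i → escape time 3
(row=1, col=1): c = -0.7750 + 0.6425i → escape time 5
(row=1, col=2): c = -0.1200 + 0.6425i → escape time 9
(row=2, col=0): c = -1.4300 + 0.4050i → escape time 4
(row=2, col=1): c = -0.7750 + 0.4050i → escape time 8
(row=2, col=2): c = -0.1200 + 0.4050i → escape time 9
(row=3, col=0): c = -1.4300 + 0.1675i → escape time 7
(row=3, col=1): c = -0.7750 + 0.1675i → escape time 9
(row=3, col=2): c = -0.1200 + 0.1675i → escape time 9
(row=4, col=0): c = -1.4300 + -0.0700i → escape time 9
(row=4, col=1): c = -0.7750 + -0.0700i → escape time 9
(row=4, col=2): c = -0.1200 + -0.0700i → escape time 9

Answer: 349
359
489
799
999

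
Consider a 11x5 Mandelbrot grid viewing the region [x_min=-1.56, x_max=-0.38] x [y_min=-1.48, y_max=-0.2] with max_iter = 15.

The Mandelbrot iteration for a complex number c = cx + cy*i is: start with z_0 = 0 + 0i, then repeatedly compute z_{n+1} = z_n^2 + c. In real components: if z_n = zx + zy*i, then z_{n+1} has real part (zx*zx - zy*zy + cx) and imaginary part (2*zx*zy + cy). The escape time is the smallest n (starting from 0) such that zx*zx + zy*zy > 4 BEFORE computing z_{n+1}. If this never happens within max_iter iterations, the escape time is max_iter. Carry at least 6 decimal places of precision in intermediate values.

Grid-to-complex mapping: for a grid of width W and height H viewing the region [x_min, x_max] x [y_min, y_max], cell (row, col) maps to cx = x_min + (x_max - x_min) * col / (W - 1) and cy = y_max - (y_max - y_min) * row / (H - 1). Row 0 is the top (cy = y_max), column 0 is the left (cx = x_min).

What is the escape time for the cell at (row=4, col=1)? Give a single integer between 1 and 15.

Answer: 1

Derivation:
z_0 = 0 + 0i, c = -1.4420 + -1.4800i
Iter 1: z = -1.4420 + -1.4800i, |z|^2 = 4.2698
Escaped at iteration 1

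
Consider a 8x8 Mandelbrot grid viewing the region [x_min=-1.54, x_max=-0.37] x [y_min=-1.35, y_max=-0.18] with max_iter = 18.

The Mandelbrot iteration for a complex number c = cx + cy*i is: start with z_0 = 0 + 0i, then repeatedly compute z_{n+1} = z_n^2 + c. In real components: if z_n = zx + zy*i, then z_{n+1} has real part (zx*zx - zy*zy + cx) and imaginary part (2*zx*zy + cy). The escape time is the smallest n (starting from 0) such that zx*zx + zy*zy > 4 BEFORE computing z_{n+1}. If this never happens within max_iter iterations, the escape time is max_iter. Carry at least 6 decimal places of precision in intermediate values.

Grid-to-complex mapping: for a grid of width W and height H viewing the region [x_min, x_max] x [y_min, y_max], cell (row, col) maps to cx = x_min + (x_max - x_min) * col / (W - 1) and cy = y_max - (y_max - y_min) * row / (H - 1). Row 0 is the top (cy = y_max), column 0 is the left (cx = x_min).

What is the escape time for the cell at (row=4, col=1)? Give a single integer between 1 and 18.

Answer: 3

Derivation:
z_0 = 0 + 0i, c = -1.3729 + -0.8486i
Iter 1: z = -1.3729 + -0.8486i, |z|^2 = 2.6048
Iter 2: z = -0.2082 + 1.4814i, |z|^2 = 2.2378
Iter 3: z = -3.5239 + -1.4654i, |z|^2 = 14.5656
Escaped at iteration 3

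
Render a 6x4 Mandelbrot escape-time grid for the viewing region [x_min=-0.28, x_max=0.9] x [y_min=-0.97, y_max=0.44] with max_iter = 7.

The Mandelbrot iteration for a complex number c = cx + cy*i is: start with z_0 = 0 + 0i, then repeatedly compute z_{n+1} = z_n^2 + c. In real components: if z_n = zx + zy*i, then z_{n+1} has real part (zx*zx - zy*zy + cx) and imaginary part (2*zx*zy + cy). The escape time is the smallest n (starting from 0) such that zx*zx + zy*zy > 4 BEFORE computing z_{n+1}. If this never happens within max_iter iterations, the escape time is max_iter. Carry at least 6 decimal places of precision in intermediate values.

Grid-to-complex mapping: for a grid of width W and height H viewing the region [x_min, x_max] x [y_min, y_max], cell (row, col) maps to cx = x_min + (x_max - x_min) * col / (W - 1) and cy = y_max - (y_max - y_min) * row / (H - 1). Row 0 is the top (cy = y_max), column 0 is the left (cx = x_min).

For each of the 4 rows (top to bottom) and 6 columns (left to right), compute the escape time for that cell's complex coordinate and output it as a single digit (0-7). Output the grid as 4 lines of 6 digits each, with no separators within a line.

(row=0, col=0): c = -0.2800 + 0.4400i → escape time 7
(row=0, col=1): c = -0.0440 + 0.4400i → escape time 7
(row=0, col=2): c = 0.1920 + 0.4400i → escape time 7
(row=0, col=3): c = 0.4280 + 0.4400i → escape time 7
(row=0, col=4): c = 0.6640 + 0.4400i → escape time 3
(row=0, col=5): c = 0.9000 + 0.4400i → escape time 3
(row=1, col=0): c = -0.2800 + -0.0300i → escape time 7
(row=1, col=1): c = -0.0440 + -0.0300i → escape time 7
(row=1, col=2): c = 0.1920 + -0.0300i → escape time 7
(row=1, col=3): c = 0.4280 + -0.0300i → escape time 6
(row=1, col=4): c = 0.6640 + -0.0300i → escape time 4
(row=1, col=5): c = 0.9000 + -0.0300i → escape time 3
(row=2, col=0): c = -0.2800 + -0.5000i → escape time 7
(row=2, col=1): c = -0.0440 + -0.5000i → escape time 7
(row=2, col=2): c = 0.1920 + -0.5000i → escape time 7
(row=2, col=3): c = 0.4280 + -0.5000i → escape time 6
(row=2, col=4): c = 0.6640 + -0.5000i → escape time 3
(row=2, col=5): c = 0.9000 + -0.5000i → escape time 2
(row=3, col=0): c = -0.2800 + -0.9700i → escape time 5
(row=3, col=1): c = -0.0440 + -0.9700i → escape time 7
(row=3, col=2): c = 0.1920 + -0.9700i → escape time 4
(row=3, col=3): c = 0.4280 + -0.9700i → escape time 3
(row=3, col=4): c = 0.6640 + -0.9700i → escape time 2
(row=3, col=5): c = 0.9000 + -0.9700i → escape time 2

Answer: 777733
777643
777632
574322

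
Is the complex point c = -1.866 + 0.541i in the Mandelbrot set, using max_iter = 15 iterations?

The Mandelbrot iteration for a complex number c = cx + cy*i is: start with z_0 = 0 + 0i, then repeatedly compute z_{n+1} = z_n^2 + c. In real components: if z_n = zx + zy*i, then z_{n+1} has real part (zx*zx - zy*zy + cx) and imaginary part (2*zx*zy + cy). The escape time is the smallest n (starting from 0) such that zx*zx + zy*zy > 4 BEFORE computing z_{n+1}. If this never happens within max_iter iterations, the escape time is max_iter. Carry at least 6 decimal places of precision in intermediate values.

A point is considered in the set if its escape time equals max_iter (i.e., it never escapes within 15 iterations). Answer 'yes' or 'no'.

Answer: no

Derivation:
z_0 = 0 + 0i, c = -1.8660 + 0.5410i
Iter 1: z = -1.8660 + 0.5410i, |z|^2 = 3.7746
Iter 2: z = 1.3233 + -1.4780i, |z|^2 = 3.9356
Iter 3: z = -2.2995 + -3.3706i, |z|^2 = 16.6487
Escaped at iteration 3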